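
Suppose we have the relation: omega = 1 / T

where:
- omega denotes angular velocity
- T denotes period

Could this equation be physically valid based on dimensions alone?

Yes

omega (angular velocity) has dimensions [T^-1].
T (period) has dimensions [T].

Left side: [T^-1]
Right side: [T^-1]

Both sides have the same dimensions, so the equation is dimensionally consistent.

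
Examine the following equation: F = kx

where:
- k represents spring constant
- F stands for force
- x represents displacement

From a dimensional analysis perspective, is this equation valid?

Yes

k (spring constant) has dimensions [M T^-2].
F (force) has dimensions [L M T^-2].
x (displacement) has dimensions [L].

Left side: [L M T^-2]
Right side: [L M T^-2]

Both sides have the same dimensions, so the equation is dimensionally consistent.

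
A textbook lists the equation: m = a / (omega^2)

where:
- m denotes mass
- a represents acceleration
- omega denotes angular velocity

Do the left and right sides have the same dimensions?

No

m (mass) has dimensions [M].
a (acceleration) has dimensions [L T^-2].
omega (angular velocity) has dimensions [T^-1].

Left side: [M]
Right side: [L]

The two sides have different dimensions, so the equation is NOT dimensionally consistent.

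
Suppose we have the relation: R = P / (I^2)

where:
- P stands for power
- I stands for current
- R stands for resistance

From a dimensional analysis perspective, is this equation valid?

Yes

P (power) has dimensions [L^2 M T^-3].
I (current) has dimensions [I].
R (resistance) has dimensions [I^-2 L^2 M T^-3].

Left side: [I^-2 L^2 M T^-3]
Right side: [I^-2 L^2 M T^-3]

Both sides have the same dimensions, so the equation is dimensionally consistent.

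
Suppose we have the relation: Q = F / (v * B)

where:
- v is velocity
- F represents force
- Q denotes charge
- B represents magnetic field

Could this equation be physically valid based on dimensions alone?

Yes

v (velocity) has dimensions [L T^-1].
F (force) has dimensions [L M T^-2].
Q (charge) has dimensions [I T].
B (magnetic field) has dimensions [I^-1 M T^-2].

Left side: [I T]
Right side: [I T]

Both sides have the same dimensions, so the equation is dimensionally consistent.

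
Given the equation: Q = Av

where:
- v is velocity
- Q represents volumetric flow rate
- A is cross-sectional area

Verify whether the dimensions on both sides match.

Yes

v (velocity) has dimensions [L T^-1].
Q (volumetric flow rate) has dimensions [L^3 T^-1].
A (cross-sectional area) has dimensions [L^2].

Left side: [L^3 T^-1]
Right side: [L^3 T^-1]

Both sides have the same dimensions, so the equation is dimensionally consistent.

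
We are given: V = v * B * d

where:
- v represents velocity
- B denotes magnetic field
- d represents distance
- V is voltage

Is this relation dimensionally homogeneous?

Yes

v (velocity) has dimensions [L T^-1].
B (magnetic field) has dimensions [I^-1 M T^-2].
d (distance) has dimensions [L].
V (voltage) has dimensions [I^-1 L^2 M T^-3].

Left side: [I^-1 L^2 M T^-3]
Right side: [I^-1 L^2 M T^-3]

Both sides have the same dimensions, so the equation is dimensionally consistent.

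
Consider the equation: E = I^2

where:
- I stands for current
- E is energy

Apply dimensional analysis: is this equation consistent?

No

I (current) has dimensions [I].
E (energy) has dimensions [L^2 M T^-2].

Left side: [L^2 M T^-2]
Right side: [I^2]

The two sides have different dimensions, so the equation is NOT dimensionally consistent.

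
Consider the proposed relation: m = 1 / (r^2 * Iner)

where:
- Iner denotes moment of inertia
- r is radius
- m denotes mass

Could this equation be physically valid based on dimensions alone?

No

Iner (moment of inertia) has dimensions [L^2 M].
r (radius) has dimensions [L].
m (mass) has dimensions [M].

Left side: [M]
Right side: [L^-4 M^-1]

The two sides have different dimensions, so the equation is NOT dimensionally consistent.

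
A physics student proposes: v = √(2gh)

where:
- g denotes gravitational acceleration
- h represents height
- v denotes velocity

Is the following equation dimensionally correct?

Yes

g (gravitational acceleration) has dimensions [L T^-2].
h (height) has dimensions [L].
v (velocity) has dimensions [L T^-1].

Left side: [L T^-1]
Right side: [L T^-1]

Both sides have the same dimensions, so the equation is dimensionally consistent.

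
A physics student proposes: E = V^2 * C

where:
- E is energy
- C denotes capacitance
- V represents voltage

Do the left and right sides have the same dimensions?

Yes

E (energy) has dimensions [L^2 M T^-2].
C (capacitance) has dimensions [I^2 L^-2 M^-1 T^4].
V (voltage) has dimensions [I^-1 L^2 M T^-3].

Left side: [L^2 M T^-2]
Right side: [L^2 M T^-2]

Both sides have the same dimensions, so the equation is dimensionally consistent.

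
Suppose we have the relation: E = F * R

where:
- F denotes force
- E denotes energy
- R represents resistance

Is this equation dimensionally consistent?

No

F (force) has dimensions [L M T^-2].
E (energy) has dimensions [L^2 M T^-2].
R (resistance) has dimensions [I^-2 L^2 M T^-3].

Left side: [L^2 M T^-2]
Right side: [I^-2 L^3 M^2 T^-5]

The two sides have different dimensions, so the equation is NOT dimensionally consistent.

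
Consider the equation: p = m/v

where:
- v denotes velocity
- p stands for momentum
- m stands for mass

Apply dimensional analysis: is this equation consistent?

No

v (velocity) has dimensions [L T^-1].
p (momentum) has dimensions [L M T^-1].
m (mass) has dimensions [M].

Left side: [L M T^-1]
Right side: [L^-1 M T]

The two sides have different dimensions, so the equation is NOT dimensionally consistent.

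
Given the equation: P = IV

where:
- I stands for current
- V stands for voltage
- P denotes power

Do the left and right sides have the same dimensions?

Yes

I (current) has dimensions [I].
V (voltage) has dimensions [I^-1 L^2 M T^-3].
P (power) has dimensions [L^2 M T^-3].

Left side: [L^2 M T^-3]
Right side: [L^2 M T^-3]

Both sides have the same dimensions, so the equation is dimensionally consistent.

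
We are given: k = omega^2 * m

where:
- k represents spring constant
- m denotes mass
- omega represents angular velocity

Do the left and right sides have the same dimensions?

Yes

k (spring constant) has dimensions [M T^-2].
m (mass) has dimensions [M].
omega (angular velocity) has dimensions [T^-1].

Left side: [M T^-2]
Right side: [M T^-2]

Both sides have the same dimensions, so the equation is dimensionally consistent.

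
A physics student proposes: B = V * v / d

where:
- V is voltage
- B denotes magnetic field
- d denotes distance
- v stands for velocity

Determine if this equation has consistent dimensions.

No

V (voltage) has dimensions [I^-1 L^2 M T^-3].
B (magnetic field) has dimensions [I^-1 M T^-2].
d (distance) has dimensions [L].
v (velocity) has dimensions [L T^-1].

Left side: [I^-1 M T^-2]
Right side: [I^-1 L^2 M T^-4]

The two sides have different dimensions, so the equation is NOT dimensionally consistent.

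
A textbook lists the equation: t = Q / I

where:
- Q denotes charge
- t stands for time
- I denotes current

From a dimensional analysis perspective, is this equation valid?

Yes

Q (charge) has dimensions [I T].
t (time) has dimensions [T].
I (current) has dimensions [I].

Left side: [T]
Right side: [T]

Both sides have the same dimensions, so the equation is dimensionally consistent.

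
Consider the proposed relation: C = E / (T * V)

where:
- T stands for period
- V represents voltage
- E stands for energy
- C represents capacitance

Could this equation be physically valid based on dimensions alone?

No

T (period) has dimensions [T].
V (voltage) has dimensions [I^-1 L^2 M T^-3].
E (energy) has dimensions [L^2 M T^-2].
C (capacitance) has dimensions [I^2 L^-2 M^-1 T^4].

Left side: [I^2 L^-2 M^-1 T^4]
Right side: [I]

The two sides have different dimensions, so the equation is NOT dimensionally consistent.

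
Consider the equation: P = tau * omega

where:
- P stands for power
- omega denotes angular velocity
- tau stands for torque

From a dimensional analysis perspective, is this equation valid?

Yes

P (power) has dimensions [L^2 M T^-3].
omega (angular velocity) has dimensions [T^-1].
tau (torque) has dimensions [L^2 M T^-2].

Left side: [L^2 M T^-3]
Right side: [L^2 M T^-3]

Both sides have the same dimensions, so the equation is dimensionally consistent.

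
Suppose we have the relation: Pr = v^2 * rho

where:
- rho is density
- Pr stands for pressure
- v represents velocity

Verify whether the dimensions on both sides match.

Yes

rho (density) has dimensions [L^-3 M].
Pr (pressure) has dimensions [L^-1 M T^-2].
v (velocity) has dimensions [L T^-1].

Left side: [L^-1 M T^-2]
Right side: [L^-1 M T^-2]

Both sides have the same dimensions, so the equation is dimensionally consistent.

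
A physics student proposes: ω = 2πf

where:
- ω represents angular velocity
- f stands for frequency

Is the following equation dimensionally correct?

Yes

ω (angular velocity) has dimensions [T^-1].
f (frequency) has dimensions [T^-1].

Left side: [T^-1]
Right side: [T^-1]

Both sides have the same dimensions, so the equation is dimensionally consistent.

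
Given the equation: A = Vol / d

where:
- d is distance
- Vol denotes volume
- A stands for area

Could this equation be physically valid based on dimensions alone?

Yes

d (distance) has dimensions [L].
Vol (volume) has dimensions [L^3].
A (area) has dimensions [L^2].

Left side: [L^2]
Right side: [L^2]

Both sides have the same dimensions, so the equation is dimensionally consistent.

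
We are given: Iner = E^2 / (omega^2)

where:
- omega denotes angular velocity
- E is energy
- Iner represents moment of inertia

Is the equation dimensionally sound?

No

omega (angular velocity) has dimensions [T^-1].
E (energy) has dimensions [L^2 M T^-2].
Iner (moment of inertia) has dimensions [L^2 M].

Left side: [L^2 M]
Right side: [L^4 M^2 T^-2]

The two sides have different dimensions, so the equation is NOT dimensionally consistent.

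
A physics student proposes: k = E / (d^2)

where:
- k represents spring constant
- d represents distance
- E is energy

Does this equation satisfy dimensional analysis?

Yes

k (spring constant) has dimensions [M T^-2].
d (distance) has dimensions [L].
E (energy) has dimensions [L^2 M T^-2].

Left side: [M T^-2]
Right side: [M T^-2]

Both sides have the same dimensions, so the equation is dimensionally consistent.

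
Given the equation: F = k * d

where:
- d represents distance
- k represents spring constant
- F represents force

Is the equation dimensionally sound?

Yes

d (distance) has dimensions [L].
k (spring constant) has dimensions [M T^-2].
F (force) has dimensions [L M T^-2].

Left side: [L M T^-2]
Right side: [L M T^-2]

Both sides have the same dimensions, so the equation is dimensionally consistent.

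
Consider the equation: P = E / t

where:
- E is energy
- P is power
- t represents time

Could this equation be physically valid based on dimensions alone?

Yes

E (energy) has dimensions [L^2 M T^-2].
P (power) has dimensions [L^2 M T^-3].
t (time) has dimensions [T].

Left side: [L^2 M T^-3]
Right side: [L^2 M T^-3]

Both sides have the same dimensions, so the equation is dimensionally consistent.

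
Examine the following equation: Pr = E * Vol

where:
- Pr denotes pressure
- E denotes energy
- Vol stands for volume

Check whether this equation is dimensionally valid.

No

Pr (pressure) has dimensions [L^-1 M T^-2].
E (energy) has dimensions [L^2 M T^-2].
Vol (volume) has dimensions [L^3].

Left side: [L^-1 M T^-2]
Right side: [L^5 M T^-2]

The two sides have different dimensions, so the equation is NOT dimensionally consistent.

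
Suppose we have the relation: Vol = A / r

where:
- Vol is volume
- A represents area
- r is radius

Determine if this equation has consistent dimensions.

No

Vol (volume) has dimensions [L^3].
A (area) has dimensions [L^2].
r (radius) has dimensions [L].

Left side: [L^3]
Right side: [L]

The two sides have different dimensions, so the equation is NOT dimensionally consistent.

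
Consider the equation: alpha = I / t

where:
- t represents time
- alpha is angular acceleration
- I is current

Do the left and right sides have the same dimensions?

No

t (time) has dimensions [T].
alpha (angular acceleration) has dimensions [T^-2].
I (current) has dimensions [I].

Left side: [T^-2]
Right side: [I T^-1]

The two sides have different dimensions, so the equation is NOT dimensionally consistent.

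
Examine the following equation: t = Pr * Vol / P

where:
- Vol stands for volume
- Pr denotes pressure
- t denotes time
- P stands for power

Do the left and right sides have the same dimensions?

Yes

Vol (volume) has dimensions [L^3].
Pr (pressure) has dimensions [L^-1 M T^-2].
t (time) has dimensions [T].
P (power) has dimensions [L^2 M T^-3].

Left side: [T]
Right side: [T]

Both sides have the same dimensions, so the equation is dimensionally consistent.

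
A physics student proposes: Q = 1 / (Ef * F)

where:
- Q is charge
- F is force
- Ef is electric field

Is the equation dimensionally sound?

No

Q (charge) has dimensions [I T].
F (force) has dimensions [L M T^-2].
Ef (electric field) has dimensions [I^-1 L M T^-3].

Left side: [I T]
Right side: [I L^-2 M^-2 T^5]

The two sides have different dimensions, so the equation is NOT dimensionally consistent.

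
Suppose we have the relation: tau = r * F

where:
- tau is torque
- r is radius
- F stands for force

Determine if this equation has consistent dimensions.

Yes

tau (torque) has dimensions [L^2 M T^-2].
r (radius) has dimensions [L].
F (force) has dimensions [L M T^-2].

Left side: [L^2 M T^-2]
Right side: [L^2 M T^-2]

Both sides have the same dimensions, so the equation is dimensionally consistent.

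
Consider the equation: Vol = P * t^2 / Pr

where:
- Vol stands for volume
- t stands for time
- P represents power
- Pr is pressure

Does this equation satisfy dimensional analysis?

No

Vol (volume) has dimensions [L^3].
t (time) has dimensions [T].
P (power) has dimensions [L^2 M T^-3].
Pr (pressure) has dimensions [L^-1 M T^-2].

Left side: [L^3]
Right side: [L^3 T]

The two sides have different dimensions, so the equation is NOT dimensionally consistent.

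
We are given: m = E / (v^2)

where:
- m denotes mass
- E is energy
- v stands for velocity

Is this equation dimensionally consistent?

Yes

m (mass) has dimensions [M].
E (energy) has dimensions [L^2 M T^-2].
v (velocity) has dimensions [L T^-1].

Left side: [M]
Right side: [M]

Both sides have the same dimensions, so the equation is dimensionally consistent.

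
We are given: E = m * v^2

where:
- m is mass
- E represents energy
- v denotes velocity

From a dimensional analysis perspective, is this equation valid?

Yes

m (mass) has dimensions [M].
E (energy) has dimensions [L^2 M T^-2].
v (velocity) has dimensions [L T^-1].

Left side: [L^2 M T^-2]
Right side: [L^2 M T^-2]

Both sides have the same dimensions, so the equation is dimensionally consistent.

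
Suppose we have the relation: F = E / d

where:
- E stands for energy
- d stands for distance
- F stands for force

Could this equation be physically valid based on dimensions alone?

Yes

E (energy) has dimensions [L^2 M T^-2].
d (distance) has dimensions [L].
F (force) has dimensions [L M T^-2].

Left side: [L M T^-2]
Right side: [L M T^-2]

Both sides have the same dimensions, so the equation is dimensionally consistent.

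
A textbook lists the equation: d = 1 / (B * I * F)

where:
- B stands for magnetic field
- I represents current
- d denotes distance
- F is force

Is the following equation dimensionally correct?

No

B (magnetic field) has dimensions [I^-1 M T^-2].
I (current) has dimensions [I].
d (distance) has dimensions [L].
F (force) has dimensions [L M T^-2].

Left side: [L]
Right side: [L^-1 M^-2 T^4]

The two sides have different dimensions, so the equation is NOT dimensionally consistent.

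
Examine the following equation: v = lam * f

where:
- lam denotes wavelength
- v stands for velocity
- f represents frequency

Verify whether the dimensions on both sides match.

Yes

lam (wavelength) has dimensions [L].
v (velocity) has dimensions [L T^-1].
f (frequency) has dimensions [T^-1].

Left side: [L T^-1]
Right side: [L T^-1]

Both sides have the same dimensions, so the equation is dimensionally consistent.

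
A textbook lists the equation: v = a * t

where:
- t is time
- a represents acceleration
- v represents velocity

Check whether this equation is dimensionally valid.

Yes

t (time) has dimensions [T].
a (acceleration) has dimensions [L T^-2].
v (velocity) has dimensions [L T^-1].

Left side: [L T^-1]
Right side: [L T^-1]

Both sides have the same dimensions, so the equation is dimensionally consistent.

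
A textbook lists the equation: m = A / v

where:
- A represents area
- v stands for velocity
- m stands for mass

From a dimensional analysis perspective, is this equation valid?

No

A (area) has dimensions [L^2].
v (velocity) has dimensions [L T^-1].
m (mass) has dimensions [M].

Left side: [M]
Right side: [L T]

The two sides have different dimensions, so the equation is NOT dimensionally consistent.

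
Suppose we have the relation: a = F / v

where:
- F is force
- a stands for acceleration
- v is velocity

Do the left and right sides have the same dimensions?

No

F (force) has dimensions [L M T^-2].
a (acceleration) has dimensions [L T^-2].
v (velocity) has dimensions [L T^-1].

Left side: [L T^-2]
Right side: [M T^-1]

The two sides have different dimensions, so the equation is NOT dimensionally consistent.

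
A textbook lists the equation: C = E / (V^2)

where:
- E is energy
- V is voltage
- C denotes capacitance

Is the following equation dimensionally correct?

Yes

E (energy) has dimensions [L^2 M T^-2].
V (voltage) has dimensions [I^-1 L^2 M T^-3].
C (capacitance) has dimensions [I^2 L^-2 M^-1 T^4].

Left side: [I^2 L^-2 M^-1 T^4]
Right side: [I^2 L^-2 M^-1 T^4]

Both sides have the same dimensions, so the equation is dimensionally consistent.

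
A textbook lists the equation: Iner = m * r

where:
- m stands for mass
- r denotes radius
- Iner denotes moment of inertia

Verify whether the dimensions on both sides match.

No

m (mass) has dimensions [M].
r (radius) has dimensions [L].
Iner (moment of inertia) has dimensions [L^2 M].

Left side: [L^2 M]
Right side: [L M]

The two sides have different dimensions, so the equation is NOT dimensionally consistent.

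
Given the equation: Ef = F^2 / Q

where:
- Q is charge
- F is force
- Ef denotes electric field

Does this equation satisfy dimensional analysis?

No

Q (charge) has dimensions [I T].
F (force) has dimensions [L M T^-2].
Ef (electric field) has dimensions [I^-1 L M T^-3].

Left side: [I^-1 L M T^-3]
Right side: [I^-1 L^2 M^2 T^-5]

The two sides have different dimensions, so the equation is NOT dimensionally consistent.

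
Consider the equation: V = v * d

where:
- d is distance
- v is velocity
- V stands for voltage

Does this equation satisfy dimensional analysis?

No

d (distance) has dimensions [L].
v (velocity) has dimensions [L T^-1].
V (voltage) has dimensions [I^-1 L^2 M T^-3].

Left side: [I^-1 L^2 M T^-3]
Right side: [L^2 T^-1]

The two sides have different dimensions, so the equation is NOT dimensionally consistent.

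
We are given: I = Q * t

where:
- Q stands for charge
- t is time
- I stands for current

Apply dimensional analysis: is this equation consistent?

No

Q (charge) has dimensions [I T].
t (time) has dimensions [T].
I (current) has dimensions [I].

Left side: [I]
Right side: [I T^2]

The two sides have different dimensions, so the equation is NOT dimensionally consistent.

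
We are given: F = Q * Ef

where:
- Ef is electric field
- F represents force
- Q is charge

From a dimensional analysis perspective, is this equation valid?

Yes

Ef (electric field) has dimensions [I^-1 L M T^-3].
F (force) has dimensions [L M T^-2].
Q (charge) has dimensions [I T].

Left side: [L M T^-2]
Right side: [L M T^-2]

Both sides have the same dimensions, so the equation is dimensionally consistent.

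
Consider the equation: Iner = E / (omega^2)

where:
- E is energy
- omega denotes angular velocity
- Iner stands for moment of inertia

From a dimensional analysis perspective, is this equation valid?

Yes

E (energy) has dimensions [L^2 M T^-2].
omega (angular velocity) has dimensions [T^-1].
Iner (moment of inertia) has dimensions [L^2 M].

Left side: [L^2 M]
Right side: [L^2 M]

Both sides have the same dimensions, so the equation is dimensionally consistent.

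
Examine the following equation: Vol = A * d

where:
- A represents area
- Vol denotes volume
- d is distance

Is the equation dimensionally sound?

Yes

A (area) has dimensions [L^2].
Vol (volume) has dimensions [L^3].
d (distance) has dimensions [L].

Left side: [L^3]
Right side: [L^3]

Both sides have the same dimensions, so the equation is dimensionally consistent.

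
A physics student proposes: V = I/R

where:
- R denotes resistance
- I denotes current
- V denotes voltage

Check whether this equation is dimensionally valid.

No

R (resistance) has dimensions [I^-2 L^2 M T^-3].
I (current) has dimensions [I].
V (voltage) has dimensions [I^-1 L^2 M T^-3].

Left side: [I^-1 L^2 M T^-3]
Right side: [I^3 L^-2 M^-1 T^3]

The two sides have different dimensions, so the equation is NOT dimensionally consistent.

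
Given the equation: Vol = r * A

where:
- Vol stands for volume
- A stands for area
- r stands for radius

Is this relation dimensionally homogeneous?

Yes

Vol (volume) has dimensions [L^3].
A (area) has dimensions [L^2].
r (radius) has dimensions [L].

Left side: [L^3]
Right side: [L^3]

Both sides have the same dimensions, so the equation is dimensionally consistent.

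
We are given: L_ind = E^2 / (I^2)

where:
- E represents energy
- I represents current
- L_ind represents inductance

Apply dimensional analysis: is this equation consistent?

No

E (energy) has dimensions [L^2 M T^-2].
I (current) has dimensions [I].
L_ind (inductance) has dimensions [I^-2 L^2 M T^-2].

Left side: [I^-2 L^2 M T^-2]
Right side: [I^-2 L^4 M^2 T^-4]

The two sides have different dimensions, so the equation is NOT dimensionally consistent.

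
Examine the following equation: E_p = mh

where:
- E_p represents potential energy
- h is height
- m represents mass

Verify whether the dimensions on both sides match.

No

E_p (potential energy) has dimensions [L^2 M T^-2].
h (height) has dimensions [L].
m (mass) has dimensions [M].

Left side: [L^2 M T^-2]
Right side: [L M]

The two sides have different dimensions, so the equation is NOT dimensionally consistent.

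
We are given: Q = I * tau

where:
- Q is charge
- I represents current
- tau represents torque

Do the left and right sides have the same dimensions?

No

Q (charge) has dimensions [I T].
I (current) has dimensions [I].
tau (torque) has dimensions [L^2 M T^-2].

Left side: [I T]
Right side: [I L^2 M T^-2]

The two sides have different dimensions, so the equation is NOT dimensionally consistent.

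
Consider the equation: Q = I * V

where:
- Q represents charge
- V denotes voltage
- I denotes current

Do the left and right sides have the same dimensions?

No

Q (charge) has dimensions [I T].
V (voltage) has dimensions [I^-1 L^2 M T^-3].
I (current) has dimensions [I].

Left side: [I T]
Right side: [L^2 M T^-3]

The two sides have different dimensions, so the equation is NOT dimensionally consistent.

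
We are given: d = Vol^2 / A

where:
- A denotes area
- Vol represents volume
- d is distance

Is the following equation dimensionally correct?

No

A (area) has dimensions [L^2].
Vol (volume) has dimensions [L^3].
d (distance) has dimensions [L].

Left side: [L]
Right side: [L^4]

The two sides have different dimensions, so the equation is NOT dimensionally consistent.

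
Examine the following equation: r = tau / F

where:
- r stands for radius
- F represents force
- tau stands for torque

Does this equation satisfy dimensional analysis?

Yes

r (radius) has dimensions [L].
F (force) has dimensions [L M T^-2].
tau (torque) has dimensions [L^2 M T^-2].

Left side: [L]
Right side: [L]

Both sides have the same dimensions, so the equation is dimensionally consistent.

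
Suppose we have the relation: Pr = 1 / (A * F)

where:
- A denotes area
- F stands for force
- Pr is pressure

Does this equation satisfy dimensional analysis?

No

A (area) has dimensions [L^2].
F (force) has dimensions [L M T^-2].
Pr (pressure) has dimensions [L^-1 M T^-2].

Left side: [L^-1 M T^-2]
Right side: [L^-3 M^-1 T^2]

The two sides have different dimensions, so the equation is NOT dimensionally consistent.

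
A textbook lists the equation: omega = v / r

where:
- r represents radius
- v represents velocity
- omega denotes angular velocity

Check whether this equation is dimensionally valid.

Yes

r (radius) has dimensions [L].
v (velocity) has dimensions [L T^-1].
omega (angular velocity) has dimensions [T^-1].

Left side: [T^-1]
Right side: [T^-1]

Both sides have the same dimensions, so the equation is dimensionally consistent.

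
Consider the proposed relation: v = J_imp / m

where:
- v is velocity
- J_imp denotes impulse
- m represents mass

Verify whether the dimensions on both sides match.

Yes

v (velocity) has dimensions [L T^-1].
J_imp (impulse) has dimensions [L M T^-1].
m (mass) has dimensions [M].

Left side: [L T^-1]
Right side: [L T^-1]

Both sides have the same dimensions, so the equation is dimensionally consistent.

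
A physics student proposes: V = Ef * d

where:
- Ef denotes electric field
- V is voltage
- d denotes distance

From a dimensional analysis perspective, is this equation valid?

Yes

Ef (electric field) has dimensions [I^-1 L M T^-3].
V (voltage) has dimensions [I^-1 L^2 M T^-3].
d (distance) has dimensions [L].

Left side: [I^-1 L^2 M T^-3]
Right side: [I^-1 L^2 M T^-3]

Both sides have the same dimensions, so the equation is dimensionally consistent.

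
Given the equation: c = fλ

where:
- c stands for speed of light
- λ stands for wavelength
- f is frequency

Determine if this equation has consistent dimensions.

Yes

c (speed of light) has dimensions [L T^-1].
λ (wavelength) has dimensions [L].
f (frequency) has dimensions [T^-1].

Left side: [L T^-1]
Right side: [L T^-1]

Both sides have the same dimensions, so the equation is dimensionally consistent.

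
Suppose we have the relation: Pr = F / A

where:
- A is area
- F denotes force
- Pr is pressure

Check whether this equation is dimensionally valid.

Yes

A (area) has dimensions [L^2].
F (force) has dimensions [L M T^-2].
Pr (pressure) has dimensions [L^-1 M T^-2].

Left side: [L^-1 M T^-2]
Right side: [L^-1 M T^-2]

Both sides have the same dimensions, so the equation is dimensionally consistent.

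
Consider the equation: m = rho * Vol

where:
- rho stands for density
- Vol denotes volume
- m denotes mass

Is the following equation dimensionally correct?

Yes

rho (density) has dimensions [L^-3 M].
Vol (volume) has dimensions [L^3].
m (mass) has dimensions [M].

Left side: [M]
Right side: [M]

Both sides have the same dimensions, so the equation is dimensionally consistent.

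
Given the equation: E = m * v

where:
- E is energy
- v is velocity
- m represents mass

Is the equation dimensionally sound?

No

E (energy) has dimensions [L^2 M T^-2].
v (velocity) has dimensions [L T^-1].
m (mass) has dimensions [M].

Left side: [L^2 M T^-2]
Right side: [L M T^-1]

The two sides have different dimensions, so the equation is NOT dimensionally consistent.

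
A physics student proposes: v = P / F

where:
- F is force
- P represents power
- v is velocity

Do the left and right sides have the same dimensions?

Yes

F (force) has dimensions [L M T^-2].
P (power) has dimensions [L^2 M T^-3].
v (velocity) has dimensions [L T^-1].

Left side: [L T^-1]
Right side: [L T^-1]

Both sides have the same dimensions, so the equation is dimensionally consistent.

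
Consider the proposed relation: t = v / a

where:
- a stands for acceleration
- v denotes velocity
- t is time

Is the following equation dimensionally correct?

Yes

a (acceleration) has dimensions [L T^-2].
v (velocity) has dimensions [L T^-1].
t (time) has dimensions [T].

Left side: [T]
Right side: [T]

Both sides have the same dimensions, so the equation is dimensionally consistent.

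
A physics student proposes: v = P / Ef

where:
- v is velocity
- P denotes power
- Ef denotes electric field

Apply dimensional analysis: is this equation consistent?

No

v (velocity) has dimensions [L T^-1].
P (power) has dimensions [L^2 M T^-3].
Ef (electric field) has dimensions [I^-1 L M T^-3].

Left side: [L T^-1]
Right side: [I L]

The two sides have different dimensions, so the equation is NOT dimensionally consistent.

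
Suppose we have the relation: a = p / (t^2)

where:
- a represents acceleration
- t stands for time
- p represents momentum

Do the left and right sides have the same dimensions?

No

a (acceleration) has dimensions [L T^-2].
t (time) has dimensions [T].
p (momentum) has dimensions [L M T^-1].

Left side: [L T^-2]
Right side: [L M T^-3]

The two sides have different dimensions, so the equation is NOT dimensionally consistent.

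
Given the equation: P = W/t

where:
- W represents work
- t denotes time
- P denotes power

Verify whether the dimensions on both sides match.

Yes

W (work) has dimensions [L^2 M T^-2].
t (time) has dimensions [T].
P (power) has dimensions [L^2 M T^-3].

Left side: [L^2 M T^-3]
Right side: [L^2 M T^-3]

Both sides have the same dimensions, so the equation is dimensionally consistent.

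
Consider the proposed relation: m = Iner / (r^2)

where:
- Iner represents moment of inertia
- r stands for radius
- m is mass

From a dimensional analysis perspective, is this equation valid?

Yes

Iner (moment of inertia) has dimensions [L^2 M].
r (radius) has dimensions [L].
m (mass) has dimensions [M].

Left side: [M]
Right side: [M]

Both sides have the same dimensions, so the equation is dimensionally consistent.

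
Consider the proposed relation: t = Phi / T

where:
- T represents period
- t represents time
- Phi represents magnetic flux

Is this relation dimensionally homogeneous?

No

T (period) has dimensions [T].
t (time) has dimensions [T].
Phi (magnetic flux) has dimensions [I^-1 L^2 M T^-2].

Left side: [T]
Right side: [I^-1 L^2 M T^-3]

The two sides have different dimensions, so the equation is NOT dimensionally consistent.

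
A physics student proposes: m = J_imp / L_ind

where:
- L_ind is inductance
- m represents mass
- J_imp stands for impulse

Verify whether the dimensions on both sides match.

No

L_ind (inductance) has dimensions [I^-2 L^2 M T^-2].
m (mass) has dimensions [M].
J_imp (impulse) has dimensions [L M T^-1].

Left side: [M]
Right side: [I^2 L^-1 T]

The two sides have different dimensions, so the equation is NOT dimensionally consistent.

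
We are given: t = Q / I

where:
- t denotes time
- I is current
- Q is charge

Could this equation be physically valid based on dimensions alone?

Yes

t (time) has dimensions [T].
I (current) has dimensions [I].
Q (charge) has dimensions [I T].

Left side: [T]
Right side: [T]

Both sides have the same dimensions, so the equation is dimensionally consistent.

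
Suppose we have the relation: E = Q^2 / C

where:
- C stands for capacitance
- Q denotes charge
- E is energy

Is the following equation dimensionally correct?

Yes

C (capacitance) has dimensions [I^2 L^-2 M^-1 T^4].
Q (charge) has dimensions [I T].
E (energy) has dimensions [L^2 M T^-2].

Left side: [L^2 M T^-2]
Right side: [L^2 M T^-2]

Both sides have the same dimensions, so the equation is dimensionally consistent.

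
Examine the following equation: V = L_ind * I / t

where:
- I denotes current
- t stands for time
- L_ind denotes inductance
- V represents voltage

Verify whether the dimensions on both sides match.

Yes

I (current) has dimensions [I].
t (time) has dimensions [T].
L_ind (inductance) has dimensions [I^-2 L^2 M T^-2].
V (voltage) has dimensions [I^-1 L^2 M T^-3].

Left side: [I^-1 L^2 M T^-3]
Right side: [I^-1 L^2 M T^-3]

Both sides have the same dimensions, so the equation is dimensionally consistent.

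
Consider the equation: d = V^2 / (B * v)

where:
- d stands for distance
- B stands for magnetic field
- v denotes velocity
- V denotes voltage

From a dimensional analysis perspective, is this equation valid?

No

d (distance) has dimensions [L].
B (magnetic field) has dimensions [I^-1 M T^-2].
v (velocity) has dimensions [L T^-1].
V (voltage) has dimensions [I^-1 L^2 M T^-3].

Left side: [L]
Right side: [I^-1 L^3 M T^-3]

The two sides have different dimensions, so the equation is NOT dimensionally consistent.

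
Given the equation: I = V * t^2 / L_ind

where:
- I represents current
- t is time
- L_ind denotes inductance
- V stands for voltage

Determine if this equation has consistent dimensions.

No

I (current) has dimensions [I].
t (time) has dimensions [T].
L_ind (inductance) has dimensions [I^-2 L^2 M T^-2].
V (voltage) has dimensions [I^-1 L^2 M T^-3].

Left side: [I]
Right side: [I T]

The two sides have different dimensions, so the equation is NOT dimensionally consistent.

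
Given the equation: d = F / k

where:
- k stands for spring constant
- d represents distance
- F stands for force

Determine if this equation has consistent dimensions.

Yes

k (spring constant) has dimensions [M T^-2].
d (distance) has dimensions [L].
F (force) has dimensions [L M T^-2].

Left side: [L]
Right side: [L]

Both sides have the same dimensions, so the equation is dimensionally consistent.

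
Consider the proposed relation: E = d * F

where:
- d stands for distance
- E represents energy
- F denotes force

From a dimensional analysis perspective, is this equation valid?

Yes

d (distance) has dimensions [L].
E (energy) has dimensions [L^2 M T^-2].
F (force) has dimensions [L M T^-2].

Left side: [L^2 M T^-2]
Right side: [L^2 M T^-2]

Both sides have the same dimensions, so the equation is dimensionally consistent.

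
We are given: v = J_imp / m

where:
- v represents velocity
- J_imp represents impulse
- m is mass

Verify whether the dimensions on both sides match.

Yes

v (velocity) has dimensions [L T^-1].
J_imp (impulse) has dimensions [L M T^-1].
m (mass) has dimensions [M].

Left side: [L T^-1]
Right side: [L T^-1]

Both sides have the same dimensions, so the equation is dimensionally consistent.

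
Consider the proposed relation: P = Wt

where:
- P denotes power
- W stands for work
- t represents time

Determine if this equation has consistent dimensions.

No

P (power) has dimensions [L^2 M T^-3].
W (work) has dimensions [L^2 M T^-2].
t (time) has dimensions [T].

Left side: [L^2 M T^-3]
Right side: [L^2 M T^-1]

The two sides have different dimensions, so the equation is NOT dimensionally consistent.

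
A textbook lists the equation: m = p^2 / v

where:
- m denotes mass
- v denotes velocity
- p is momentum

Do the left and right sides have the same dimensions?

No

m (mass) has dimensions [M].
v (velocity) has dimensions [L T^-1].
p (momentum) has dimensions [L M T^-1].

Left side: [M]
Right side: [L M^2 T^-1]

The two sides have different dimensions, so the equation is NOT dimensionally consistent.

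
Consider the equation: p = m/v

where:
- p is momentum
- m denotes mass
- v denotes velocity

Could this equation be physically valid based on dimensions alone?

No

p (momentum) has dimensions [L M T^-1].
m (mass) has dimensions [M].
v (velocity) has dimensions [L T^-1].

Left side: [L M T^-1]
Right side: [L^-1 M T]

The two sides have different dimensions, so the equation is NOT dimensionally consistent.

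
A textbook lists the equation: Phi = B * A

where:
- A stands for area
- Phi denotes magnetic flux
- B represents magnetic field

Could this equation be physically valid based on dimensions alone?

Yes

A (area) has dimensions [L^2].
Phi (magnetic flux) has dimensions [I^-1 L^2 M T^-2].
B (magnetic field) has dimensions [I^-1 M T^-2].

Left side: [I^-1 L^2 M T^-2]
Right side: [I^-1 L^2 M T^-2]

Both sides have the same dimensions, so the equation is dimensionally consistent.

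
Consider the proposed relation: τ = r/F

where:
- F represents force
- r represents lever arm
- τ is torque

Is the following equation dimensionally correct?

No

F (force) has dimensions [L M T^-2].
r (lever arm) has dimensions [L].
τ (torque) has dimensions [L^2 M T^-2].

Left side: [L^2 M T^-2]
Right side: [M^-1 T^2]

The two sides have different dimensions, so the equation is NOT dimensionally consistent.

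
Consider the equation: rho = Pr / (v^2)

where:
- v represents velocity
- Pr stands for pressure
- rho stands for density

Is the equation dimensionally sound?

Yes

v (velocity) has dimensions [L T^-1].
Pr (pressure) has dimensions [L^-1 M T^-2].
rho (density) has dimensions [L^-3 M].

Left side: [L^-3 M]
Right side: [L^-3 M]

Both sides have the same dimensions, so the equation is dimensionally consistent.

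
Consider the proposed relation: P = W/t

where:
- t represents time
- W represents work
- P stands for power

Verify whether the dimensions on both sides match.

Yes

t (time) has dimensions [T].
W (work) has dimensions [L^2 M T^-2].
P (power) has dimensions [L^2 M T^-3].

Left side: [L^2 M T^-3]
Right side: [L^2 M T^-3]

Both sides have the same dimensions, so the equation is dimensionally consistent.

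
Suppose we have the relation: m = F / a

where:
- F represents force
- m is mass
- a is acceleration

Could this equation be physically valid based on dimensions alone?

Yes

F (force) has dimensions [L M T^-2].
m (mass) has dimensions [M].
a (acceleration) has dimensions [L T^-2].

Left side: [M]
Right side: [M]

Both sides have the same dimensions, so the equation is dimensionally consistent.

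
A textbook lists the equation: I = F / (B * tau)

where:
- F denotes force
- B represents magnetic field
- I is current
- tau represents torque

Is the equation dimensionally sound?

No

F (force) has dimensions [L M T^-2].
B (magnetic field) has dimensions [I^-1 M T^-2].
I (current) has dimensions [I].
tau (torque) has dimensions [L^2 M T^-2].

Left side: [I]
Right side: [I L^-1 M^-1 T^2]

The two sides have different dimensions, so the equation is NOT dimensionally consistent.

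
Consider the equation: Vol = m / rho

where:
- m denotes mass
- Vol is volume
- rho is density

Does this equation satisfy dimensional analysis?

Yes

m (mass) has dimensions [M].
Vol (volume) has dimensions [L^3].
rho (density) has dimensions [L^-3 M].

Left side: [L^3]
Right side: [L^3]

Both sides have the same dimensions, so the equation is dimensionally consistent.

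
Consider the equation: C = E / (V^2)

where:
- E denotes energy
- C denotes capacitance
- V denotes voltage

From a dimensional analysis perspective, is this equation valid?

Yes

E (energy) has dimensions [L^2 M T^-2].
C (capacitance) has dimensions [I^2 L^-2 M^-1 T^4].
V (voltage) has dimensions [I^-1 L^2 M T^-3].

Left side: [I^2 L^-2 M^-1 T^4]
Right side: [I^2 L^-2 M^-1 T^4]

Both sides have the same dimensions, so the equation is dimensionally consistent.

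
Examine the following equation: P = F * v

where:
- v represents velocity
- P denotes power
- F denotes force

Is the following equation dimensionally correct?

Yes

v (velocity) has dimensions [L T^-1].
P (power) has dimensions [L^2 M T^-3].
F (force) has dimensions [L M T^-2].

Left side: [L^2 M T^-3]
Right side: [L^2 M T^-3]

Both sides have the same dimensions, so the equation is dimensionally consistent.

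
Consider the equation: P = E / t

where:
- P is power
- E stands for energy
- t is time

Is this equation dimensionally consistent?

Yes

P (power) has dimensions [L^2 M T^-3].
E (energy) has dimensions [L^2 M T^-2].
t (time) has dimensions [T].

Left side: [L^2 M T^-3]
Right side: [L^2 M T^-3]

Both sides have the same dimensions, so the equation is dimensionally consistent.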